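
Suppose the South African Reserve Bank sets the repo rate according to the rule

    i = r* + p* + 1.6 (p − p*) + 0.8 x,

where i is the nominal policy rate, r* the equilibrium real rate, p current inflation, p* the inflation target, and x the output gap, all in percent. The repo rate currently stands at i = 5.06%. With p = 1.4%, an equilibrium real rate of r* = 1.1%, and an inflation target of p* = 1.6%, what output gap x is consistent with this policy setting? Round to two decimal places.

3.35%

0.8 x = 5.06 − 1.1 − 1.6 − 1.6 × (1.4 − 1.6) = 2.68
x = 2.68 / 0.8 = 3.35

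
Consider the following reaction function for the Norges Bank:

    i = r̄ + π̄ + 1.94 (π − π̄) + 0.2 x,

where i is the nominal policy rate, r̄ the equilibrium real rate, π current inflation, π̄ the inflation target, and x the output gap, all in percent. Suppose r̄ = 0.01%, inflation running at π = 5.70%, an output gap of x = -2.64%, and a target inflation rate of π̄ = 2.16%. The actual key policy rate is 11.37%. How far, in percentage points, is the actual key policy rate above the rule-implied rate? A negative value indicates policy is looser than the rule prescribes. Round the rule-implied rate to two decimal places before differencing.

2.86 pp

i = 0.01 + 2.16 + 1.94 × (5.70 − 2.16) + 0.2 × (-2.64)
   = 0.01 + 2.16 + 6.8676 − 0.528 = 8.51
Deviation = 11.37 − 8.51 = 2.86 pp.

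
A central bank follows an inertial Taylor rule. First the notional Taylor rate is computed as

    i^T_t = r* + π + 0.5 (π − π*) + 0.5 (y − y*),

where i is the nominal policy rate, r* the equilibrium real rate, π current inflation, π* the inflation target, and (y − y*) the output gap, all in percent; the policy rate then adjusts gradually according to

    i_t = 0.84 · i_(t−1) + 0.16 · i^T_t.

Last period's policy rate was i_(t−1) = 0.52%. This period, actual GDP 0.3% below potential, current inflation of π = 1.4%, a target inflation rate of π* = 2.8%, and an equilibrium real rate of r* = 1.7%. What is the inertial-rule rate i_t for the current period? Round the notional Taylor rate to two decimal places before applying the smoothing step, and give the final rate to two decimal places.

0.80%

Output 0.3% below potential → (y − y*) = -0.3.
i^T_t = 1.7 + 1.4 + 0.5 × (1.4 − 2.8) + 0.5 × (-0.3)
   = 1.7 + 1.4 − 0.7 − 0.15 = 2.25
i_t = 0.84 × 0.52 + 0.16 × 2.25 = 0.4368 + 0.36 = 0.80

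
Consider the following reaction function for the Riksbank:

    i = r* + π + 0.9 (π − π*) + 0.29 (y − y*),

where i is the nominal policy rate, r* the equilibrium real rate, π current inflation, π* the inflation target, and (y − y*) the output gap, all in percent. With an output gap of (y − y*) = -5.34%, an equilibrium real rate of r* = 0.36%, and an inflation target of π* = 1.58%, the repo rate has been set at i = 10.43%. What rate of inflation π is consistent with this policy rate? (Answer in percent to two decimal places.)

Collecting π: i = r* + (1 + 0.9) π − 0.9 π* + 0.29 (y − y*)
1.9 π = 10.43 − 0.36 + 0.9 × 1.58 − 0.29 × (-5.34) = 13.0406
π = 13.0406 / 1.9 = 6.86

6.86%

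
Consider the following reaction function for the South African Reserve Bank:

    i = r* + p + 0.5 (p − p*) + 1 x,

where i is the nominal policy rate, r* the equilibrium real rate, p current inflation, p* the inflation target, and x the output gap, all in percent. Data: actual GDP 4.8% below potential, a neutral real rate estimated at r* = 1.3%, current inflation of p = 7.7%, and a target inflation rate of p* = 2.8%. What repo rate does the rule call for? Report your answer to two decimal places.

Output 4.8% below potential → x = -4.8.
i = 1.3 + 7.7 + 0.5 × (7.7 − 2.8) + 1 × (-4.8)
   = 1.3 + 7.7 + 2.45 − 4.8 = 6.65

6.65%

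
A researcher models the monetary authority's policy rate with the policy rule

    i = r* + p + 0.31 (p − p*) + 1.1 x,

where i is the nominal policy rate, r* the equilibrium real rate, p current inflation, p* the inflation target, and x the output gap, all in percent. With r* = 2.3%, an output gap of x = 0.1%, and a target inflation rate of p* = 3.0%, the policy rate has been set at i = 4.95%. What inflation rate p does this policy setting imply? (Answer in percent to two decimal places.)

2.65%

Collecting p: i = r* + (1 + 0.31) p − 0.31 p* + 1.1 x
1.31 p = 4.95 − 2.3 + 0.31 × 3.0 − 1.1 × 0.1 = 3.47
p = 3.47 / 1.31 = 2.65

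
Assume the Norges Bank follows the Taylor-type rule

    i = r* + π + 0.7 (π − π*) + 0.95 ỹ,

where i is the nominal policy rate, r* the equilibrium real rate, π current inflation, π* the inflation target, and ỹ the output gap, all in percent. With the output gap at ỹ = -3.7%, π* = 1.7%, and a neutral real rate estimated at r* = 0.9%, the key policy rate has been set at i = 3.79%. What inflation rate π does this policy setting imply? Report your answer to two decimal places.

Collecting π: i = r* + (1 + 0.7) π − 0.7 π* + 0.95 ỹ
1.7 π = 3.79 − 0.9 + 0.7 × 1.7 − 0.95 × (-3.7) = 7.595
π = 7.595 / 1.7 = 4.47

4.47%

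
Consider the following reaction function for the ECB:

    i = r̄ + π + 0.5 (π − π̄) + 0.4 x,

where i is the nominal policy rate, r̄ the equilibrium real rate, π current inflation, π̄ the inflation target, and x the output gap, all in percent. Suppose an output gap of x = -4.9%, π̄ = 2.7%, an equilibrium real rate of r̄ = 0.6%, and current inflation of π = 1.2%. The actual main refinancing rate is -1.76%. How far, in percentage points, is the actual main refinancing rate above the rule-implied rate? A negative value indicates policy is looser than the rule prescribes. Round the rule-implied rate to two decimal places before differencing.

-0.85 pp

i = 0.6 + 1.2 + 0.5 × (1.2 − 2.7) + 0.4 × (-4.9)
   = 0.6 + 1.2 − 0.75 − 1.96 = -0.91
Deviation = -1.76 − (-0.91) = -0.85 pp.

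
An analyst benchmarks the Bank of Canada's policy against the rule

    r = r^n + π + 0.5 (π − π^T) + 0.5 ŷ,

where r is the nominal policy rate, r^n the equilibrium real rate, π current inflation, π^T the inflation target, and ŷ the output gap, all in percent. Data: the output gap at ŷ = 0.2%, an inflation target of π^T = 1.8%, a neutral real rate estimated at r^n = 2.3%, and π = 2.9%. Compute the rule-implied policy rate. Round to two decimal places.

5.85%

r = 2.3 + 2.9 + 0.5 × (2.9 − 1.8) + 0.5 × 0.2
   = 2.3 + 2.9 + 0.55 + 0.1 = 5.85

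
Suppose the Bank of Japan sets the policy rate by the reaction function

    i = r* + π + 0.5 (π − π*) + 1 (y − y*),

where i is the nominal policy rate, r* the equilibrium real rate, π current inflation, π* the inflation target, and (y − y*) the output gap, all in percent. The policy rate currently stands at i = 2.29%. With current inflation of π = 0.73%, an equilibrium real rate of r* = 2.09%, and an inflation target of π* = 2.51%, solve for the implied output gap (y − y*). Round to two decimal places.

0.36%

1 (y − y*) = 2.29 − 2.09 − 0.73 − 0.5 × (0.73 − 2.51) = 0.36
(y − y*) = 0.36 / 1 = 0.36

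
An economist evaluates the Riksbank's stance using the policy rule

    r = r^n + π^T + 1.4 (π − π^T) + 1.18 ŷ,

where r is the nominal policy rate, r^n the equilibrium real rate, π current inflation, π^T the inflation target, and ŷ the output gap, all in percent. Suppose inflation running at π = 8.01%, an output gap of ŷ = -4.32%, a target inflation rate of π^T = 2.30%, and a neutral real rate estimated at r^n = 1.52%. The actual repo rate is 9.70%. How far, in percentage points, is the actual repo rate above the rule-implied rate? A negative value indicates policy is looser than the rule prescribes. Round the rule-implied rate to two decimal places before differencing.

2.98 pp

r = 1.52 + 2.30 + 1.4 × (8.01 − 2.30) + 1.18 × (-4.32)
   = 1.52 + 2.3 + 7.994 − 5.0976 = 6.72
Deviation = 9.70 − 6.72 = 2.98 pp.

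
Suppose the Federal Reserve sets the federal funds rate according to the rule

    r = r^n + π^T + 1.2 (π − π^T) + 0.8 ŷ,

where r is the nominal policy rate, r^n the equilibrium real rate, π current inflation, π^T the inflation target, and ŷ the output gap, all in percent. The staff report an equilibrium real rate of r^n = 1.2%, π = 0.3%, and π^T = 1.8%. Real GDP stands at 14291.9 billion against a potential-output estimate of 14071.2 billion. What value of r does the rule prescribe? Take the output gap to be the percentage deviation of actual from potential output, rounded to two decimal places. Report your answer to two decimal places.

2.46%

Output gap = 100 × (14291.9 − 14071.2) / 14071.2 = 1.57%.
r = 1.20 + 1.80 + 1.2 × (0.30 − 1.80) + 0.8 × 1.57
   = 1.20 + 1.8 − 1.8 + 1.256 = 2.46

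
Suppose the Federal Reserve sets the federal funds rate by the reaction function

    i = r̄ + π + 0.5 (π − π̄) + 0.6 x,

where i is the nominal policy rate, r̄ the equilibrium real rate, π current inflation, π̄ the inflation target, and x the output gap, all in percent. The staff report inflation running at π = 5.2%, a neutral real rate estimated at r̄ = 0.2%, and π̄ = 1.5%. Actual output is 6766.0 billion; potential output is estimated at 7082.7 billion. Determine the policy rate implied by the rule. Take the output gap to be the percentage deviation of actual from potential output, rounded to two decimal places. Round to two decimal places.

Output gap = 100 × (6766.0 − 7082.7) / 7082.7 = -4.47%.
i = 0.20 + 5.20 + 0.5 × (5.20 − 1.50) + 0.6 × (-4.47)
   = 0.20 + 5.2 + 1.85 − 2.682 = 4.57

4.57%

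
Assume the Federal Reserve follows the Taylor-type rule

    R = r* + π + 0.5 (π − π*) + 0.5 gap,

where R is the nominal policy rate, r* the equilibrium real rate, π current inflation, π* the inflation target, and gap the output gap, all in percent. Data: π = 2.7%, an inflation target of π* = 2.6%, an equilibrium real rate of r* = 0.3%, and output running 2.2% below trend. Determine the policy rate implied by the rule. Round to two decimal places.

Output 2.2% below potential → gap = -2.2.
R = 0.3 + 2.7 + 0.5 × (2.7 − 2.6) + 0.5 × (-2.2)
   = 0.3 + 2.7 + 0.05 − 1.1 = 1.95

1.95%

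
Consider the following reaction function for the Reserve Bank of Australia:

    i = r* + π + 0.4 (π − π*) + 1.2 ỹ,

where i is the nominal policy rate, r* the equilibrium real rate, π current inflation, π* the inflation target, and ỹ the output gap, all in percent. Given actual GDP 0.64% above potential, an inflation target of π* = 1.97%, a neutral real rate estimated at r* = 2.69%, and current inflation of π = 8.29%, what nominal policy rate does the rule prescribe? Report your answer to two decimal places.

14.28%

Output 0.64% above potential → ỹ = 0.64.
i = 2.69 + 8.29 + 0.4 × (8.29 − 1.97) + 1.2 × 0.64
   = 2.69 + 8.29 + 2.528 + 0.768 = 14.28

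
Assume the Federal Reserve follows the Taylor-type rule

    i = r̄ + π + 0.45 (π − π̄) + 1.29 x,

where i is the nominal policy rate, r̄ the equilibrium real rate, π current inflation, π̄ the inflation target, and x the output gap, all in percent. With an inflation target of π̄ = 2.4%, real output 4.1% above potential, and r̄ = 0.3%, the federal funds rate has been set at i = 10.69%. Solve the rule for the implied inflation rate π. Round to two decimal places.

4.26%

Output 4.1% above potential → x = 4.1.
Collecting π: i = r̄ + (1 + 0.45) π − 0.45 π̄ + 1.29 x
1.45 π = 10.69 − 0.3 + 0.45 × 2.4 − 1.29 × 4.1 = 6.181
π = 6.181 / 1.45 = 4.26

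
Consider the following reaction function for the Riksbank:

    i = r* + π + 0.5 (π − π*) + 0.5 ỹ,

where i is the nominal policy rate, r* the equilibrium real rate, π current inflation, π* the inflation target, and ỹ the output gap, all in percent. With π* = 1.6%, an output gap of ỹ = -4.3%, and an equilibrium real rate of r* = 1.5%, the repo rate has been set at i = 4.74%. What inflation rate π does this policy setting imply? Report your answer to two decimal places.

4.13%

Collecting π: i = r* + (1 + 0.5) π − 0.5 π* + 0.5 ỹ
1.5 π = 4.74 − 1.5 + 0.5 × 1.6 − 0.5 × (-4.3) = 6.19
π = 6.19 / 1.5 = 4.13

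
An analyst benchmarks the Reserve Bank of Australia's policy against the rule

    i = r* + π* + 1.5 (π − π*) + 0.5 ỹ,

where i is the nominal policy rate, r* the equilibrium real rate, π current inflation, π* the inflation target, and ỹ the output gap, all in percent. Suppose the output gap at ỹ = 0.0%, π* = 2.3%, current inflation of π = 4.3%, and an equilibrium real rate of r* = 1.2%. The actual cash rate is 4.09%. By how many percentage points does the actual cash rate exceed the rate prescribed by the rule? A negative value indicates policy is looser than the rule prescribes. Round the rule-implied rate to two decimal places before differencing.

-2.41 pp

i = 1.2 + 2.3 + 1.5 × (4.3 − 2.3) + 0.5 × 0.0
   = 1.2 + 2.3 + 3 + 0 = 6.50
Deviation = 4.09 − 6.50 = -2.41 pp.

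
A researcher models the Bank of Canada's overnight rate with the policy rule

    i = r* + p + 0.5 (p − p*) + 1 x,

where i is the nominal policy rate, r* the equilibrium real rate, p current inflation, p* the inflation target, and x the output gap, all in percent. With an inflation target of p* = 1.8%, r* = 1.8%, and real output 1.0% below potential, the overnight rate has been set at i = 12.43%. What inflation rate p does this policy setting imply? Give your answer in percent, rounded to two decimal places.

8.35%

Output 1.0% below potential → x = -1.0.
Collecting p: i = r* + (1 + 0.5) p − 0.5 p* + 1 x
1.5 p = 12.43 − 1.8 + 0.5 × 1.8 − 1 × (-1.0) = 12.53
p = 12.53 / 1.5 = 8.35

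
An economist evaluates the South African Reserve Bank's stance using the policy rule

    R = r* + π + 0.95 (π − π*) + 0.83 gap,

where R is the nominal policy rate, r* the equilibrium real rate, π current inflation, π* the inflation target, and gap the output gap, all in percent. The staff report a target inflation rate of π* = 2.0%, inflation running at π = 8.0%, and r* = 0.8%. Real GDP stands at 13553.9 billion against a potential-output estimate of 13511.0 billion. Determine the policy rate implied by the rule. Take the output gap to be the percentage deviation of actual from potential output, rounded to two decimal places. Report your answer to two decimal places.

14.77%

Output gap = 100 × (13553.9 − 13511.0) / 13511.0 = 0.32%.
R = 0.80 + 8.00 + 0.95 × (8.00 − 2.00) + 0.83 × 0.32
   = 0.80 + 8 + 5.7 + 0.2656 = 14.77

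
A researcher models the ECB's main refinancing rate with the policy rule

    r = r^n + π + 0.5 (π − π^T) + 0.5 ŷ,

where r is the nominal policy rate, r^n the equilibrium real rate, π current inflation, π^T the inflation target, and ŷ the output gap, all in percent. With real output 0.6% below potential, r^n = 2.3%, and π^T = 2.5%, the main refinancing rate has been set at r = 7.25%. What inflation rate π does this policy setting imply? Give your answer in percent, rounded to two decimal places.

Output 0.6% below potential → ŷ = -0.6.
Collecting π: r = r^n + (1 + 0.5) π − 0.5 π^T + 0.5 ŷ
1.5 π = 7.25 − 2.3 + 0.5 × 2.5 − 0.5 × (-0.6) = 6.5
π = 6.5 / 1.5 = 4.33

4.33%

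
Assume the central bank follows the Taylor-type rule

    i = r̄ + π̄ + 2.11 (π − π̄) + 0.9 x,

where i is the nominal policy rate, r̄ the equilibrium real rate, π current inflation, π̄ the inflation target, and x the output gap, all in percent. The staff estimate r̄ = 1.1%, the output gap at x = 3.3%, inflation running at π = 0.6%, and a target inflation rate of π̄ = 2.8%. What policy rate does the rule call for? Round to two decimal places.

i = 1.1 + 2.8 + 2.11 × (0.6 − 2.8) + 0.9 × 3.3
   = 1.1 + 2.8 − 4.642 + 2.97 = 2.23

2.23%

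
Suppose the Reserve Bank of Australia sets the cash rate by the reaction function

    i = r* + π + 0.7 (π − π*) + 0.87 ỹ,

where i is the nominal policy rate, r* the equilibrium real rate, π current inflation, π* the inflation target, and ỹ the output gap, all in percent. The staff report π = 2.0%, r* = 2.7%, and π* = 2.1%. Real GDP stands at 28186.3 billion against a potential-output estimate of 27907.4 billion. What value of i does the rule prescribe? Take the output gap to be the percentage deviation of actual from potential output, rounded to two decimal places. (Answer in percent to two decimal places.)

5.50%

Output gap = 100 × (28186.3 − 27907.4) / 27907.4 = 1.00%.
i = 2.70 + 2.00 + 0.7 × (2.00 − 2.10) + 0.87 × 1.00
   = 2.70 + 2 − 0.07 + 0.87 = 5.50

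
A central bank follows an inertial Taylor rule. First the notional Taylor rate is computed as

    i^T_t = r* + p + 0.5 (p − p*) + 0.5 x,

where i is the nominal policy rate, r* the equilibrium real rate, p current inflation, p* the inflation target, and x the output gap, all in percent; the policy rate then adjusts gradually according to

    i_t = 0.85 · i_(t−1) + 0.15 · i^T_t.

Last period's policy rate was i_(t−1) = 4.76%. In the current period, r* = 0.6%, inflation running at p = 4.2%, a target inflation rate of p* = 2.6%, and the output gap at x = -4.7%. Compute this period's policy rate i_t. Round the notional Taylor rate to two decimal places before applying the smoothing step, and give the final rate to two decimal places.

i^T_t = 0.6 + 4.2 + 0.5 × (4.2 − 2.6) + 0.5 × (-4.7)
   = 0.6 + 4.2 + 0.8 − 2.35 = 3.25
i_t = 0.85 × 4.76 + 0.15 × 3.25 = 4.046 + 0.4875 = 4.53

4.53%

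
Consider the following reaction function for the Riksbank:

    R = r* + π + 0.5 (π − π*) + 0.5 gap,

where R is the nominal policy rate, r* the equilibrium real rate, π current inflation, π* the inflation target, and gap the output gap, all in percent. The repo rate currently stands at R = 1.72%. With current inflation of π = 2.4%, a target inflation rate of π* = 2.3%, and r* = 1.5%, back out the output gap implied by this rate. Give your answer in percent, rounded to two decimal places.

-4.46%

0.5 gap = 1.72 − 1.5 − 2.4 − 0.5 × (2.4 − 2.3) = -2.23
gap = -2.23 / 0.5 = -4.46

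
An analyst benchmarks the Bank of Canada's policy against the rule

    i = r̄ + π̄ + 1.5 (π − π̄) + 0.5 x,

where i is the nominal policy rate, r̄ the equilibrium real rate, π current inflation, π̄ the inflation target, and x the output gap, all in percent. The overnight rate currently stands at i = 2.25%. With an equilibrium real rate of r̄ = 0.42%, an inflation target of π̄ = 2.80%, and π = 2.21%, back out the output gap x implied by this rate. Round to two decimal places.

0.5 x = 2.25 − 0.42 − 2.80 − 1.5 × (2.21 − 2.80) = -0.085
x = -0.085 / 0.5 = -0.17

-0.17%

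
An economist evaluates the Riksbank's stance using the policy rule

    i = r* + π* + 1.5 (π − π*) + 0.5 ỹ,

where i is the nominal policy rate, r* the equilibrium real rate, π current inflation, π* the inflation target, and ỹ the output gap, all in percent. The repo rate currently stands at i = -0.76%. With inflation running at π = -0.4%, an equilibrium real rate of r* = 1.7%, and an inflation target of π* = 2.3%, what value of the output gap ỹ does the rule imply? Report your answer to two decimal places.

-1.42%

0.5 ỹ = -0.76 − 1.7 − 2.3 − 1.5 × ((-0.4) − 2.3) = -0.71
ỹ = -0.71 / 0.5 = -1.42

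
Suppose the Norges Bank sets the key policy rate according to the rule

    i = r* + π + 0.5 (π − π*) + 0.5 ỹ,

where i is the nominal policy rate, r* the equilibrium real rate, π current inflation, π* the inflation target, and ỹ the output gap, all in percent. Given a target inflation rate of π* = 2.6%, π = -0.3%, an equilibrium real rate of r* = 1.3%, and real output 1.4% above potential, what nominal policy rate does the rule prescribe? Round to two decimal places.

0.25%

Output 1.4% above potential → ỹ = 1.4.
i = 1.3 + (-0.3) + 0.5 × (-0.3 − 2.6) + 0.5 × 1.4
   = 1.3 − 0.3 − 1.45 + 0.7 = 0.25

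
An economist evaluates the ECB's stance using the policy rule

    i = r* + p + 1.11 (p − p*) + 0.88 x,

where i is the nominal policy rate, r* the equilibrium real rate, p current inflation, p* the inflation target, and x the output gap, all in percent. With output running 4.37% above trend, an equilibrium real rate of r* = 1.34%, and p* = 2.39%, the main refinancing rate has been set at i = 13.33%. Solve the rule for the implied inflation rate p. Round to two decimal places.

Output 4.37% above potential → x = 4.37.
Collecting p: i = r* + (1 + 1.11) p − 1.11 p* + 0.88 x
2.11 p = 13.33 − 1.34 + 1.11 × 2.39 − 0.88 × 4.37 = 10.7973
p = 10.7973 / 2.11 = 5.12

5.12%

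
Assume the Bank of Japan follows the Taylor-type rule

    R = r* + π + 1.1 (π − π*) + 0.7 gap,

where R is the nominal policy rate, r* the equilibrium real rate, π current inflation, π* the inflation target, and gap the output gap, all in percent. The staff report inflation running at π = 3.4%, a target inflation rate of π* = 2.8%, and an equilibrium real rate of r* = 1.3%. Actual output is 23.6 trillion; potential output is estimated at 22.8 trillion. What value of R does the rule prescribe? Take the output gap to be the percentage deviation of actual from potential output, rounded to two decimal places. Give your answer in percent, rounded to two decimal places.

7.82%

Output gap = 100 × (23.6 − 22.8) / 22.8 = 3.51%.
R = 1.30 + 3.40 + 1.1 × (3.40 − 2.80) + 0.7 × 3.51
   = 1.30 + 3.4 + 0.66 + 2.457 = 7.82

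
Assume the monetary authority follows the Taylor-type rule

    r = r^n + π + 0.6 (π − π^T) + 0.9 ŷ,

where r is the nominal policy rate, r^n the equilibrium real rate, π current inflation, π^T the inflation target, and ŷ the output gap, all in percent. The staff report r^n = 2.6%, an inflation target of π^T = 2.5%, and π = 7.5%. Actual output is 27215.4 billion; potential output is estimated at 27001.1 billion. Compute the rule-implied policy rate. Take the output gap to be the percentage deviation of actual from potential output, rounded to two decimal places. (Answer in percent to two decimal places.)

13.81%

Output gap = 100 × (27215.4 − 27001.1) / 27001.1 = 0.79%.
r = 2.60 + 7.50 + 0.6 × (7.50 − 2.50) + 0.9 × 0.79
   = 2.60 + 7.5 + 3 + 0.711 = 13.81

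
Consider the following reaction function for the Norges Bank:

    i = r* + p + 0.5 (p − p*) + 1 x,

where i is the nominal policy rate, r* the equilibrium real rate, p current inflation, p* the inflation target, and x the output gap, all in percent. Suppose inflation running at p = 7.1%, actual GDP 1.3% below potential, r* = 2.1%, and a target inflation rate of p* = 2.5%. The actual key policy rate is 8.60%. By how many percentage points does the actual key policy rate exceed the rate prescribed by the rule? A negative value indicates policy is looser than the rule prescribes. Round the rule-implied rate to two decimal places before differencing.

-1.60 pp

Output 1.3% below potential → x = -1.3.
i = 2.1 + 7.1 + 0.5 × (7.1 − 2.5) + 1 × (-1.3)
   = 2.1 + 7.1 + 2.3 − 1.3 = 10.20
Deviation = 8.60 − 10.20 = -1.60 pp.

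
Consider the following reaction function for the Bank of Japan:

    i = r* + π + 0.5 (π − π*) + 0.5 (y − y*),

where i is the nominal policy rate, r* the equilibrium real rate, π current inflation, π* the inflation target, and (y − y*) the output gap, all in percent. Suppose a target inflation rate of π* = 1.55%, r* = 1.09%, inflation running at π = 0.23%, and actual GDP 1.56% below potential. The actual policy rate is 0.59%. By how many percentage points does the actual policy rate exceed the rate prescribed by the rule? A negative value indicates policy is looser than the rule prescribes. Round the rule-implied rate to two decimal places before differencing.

0.71 pp

Output 1.56% below potential → (y − y*) = -1.56.
i = 1.09 + 0.23 + 0.5 × (0.23 − 1.55) + 0.5 × (-1.56)
   = 1.09 + 0.23 − 0.66 − 0.78 = -0.12
Deviation = 0.59 − (-0.12) = 0.71 pp.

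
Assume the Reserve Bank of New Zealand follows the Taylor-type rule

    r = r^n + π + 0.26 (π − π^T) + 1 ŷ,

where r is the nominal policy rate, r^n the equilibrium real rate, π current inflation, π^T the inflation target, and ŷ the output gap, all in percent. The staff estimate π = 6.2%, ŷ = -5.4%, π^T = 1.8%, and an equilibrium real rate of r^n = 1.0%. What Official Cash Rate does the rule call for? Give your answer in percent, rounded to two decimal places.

2.94%

r = 1.0 + 6.2 + 0.26 × (6.2 − 1.8) + 1 × (-5.4)
   = 1.0 + 6.2 + 1.144 − 5.4 = 2.94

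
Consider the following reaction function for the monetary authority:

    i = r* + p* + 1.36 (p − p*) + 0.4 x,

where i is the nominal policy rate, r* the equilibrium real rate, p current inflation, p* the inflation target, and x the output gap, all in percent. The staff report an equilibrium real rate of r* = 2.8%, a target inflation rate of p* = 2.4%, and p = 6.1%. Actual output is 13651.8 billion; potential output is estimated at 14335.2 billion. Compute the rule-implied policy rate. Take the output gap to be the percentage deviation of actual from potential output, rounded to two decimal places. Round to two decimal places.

Output gap = 100 × (13651.8 − 14335.2) / 14335.2 = -4.77%.
i = 2.80 + 2.40 + 1.36 × (6.10 − 2.40) + 0.4 × (-4.77)
   = 2.80 + 2.4 + 5.032 − 1.908 = 8.32

8.32%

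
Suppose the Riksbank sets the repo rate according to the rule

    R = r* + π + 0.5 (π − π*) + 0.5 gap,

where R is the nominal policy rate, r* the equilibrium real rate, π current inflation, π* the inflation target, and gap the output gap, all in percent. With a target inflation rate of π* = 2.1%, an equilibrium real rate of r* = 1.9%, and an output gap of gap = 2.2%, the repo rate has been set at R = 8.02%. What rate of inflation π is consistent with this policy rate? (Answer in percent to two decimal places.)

4.05%

Collecting π: R = r* + (1 + 0.5) π − 0.5 π* + 0.5 gap
1.5 π = 8.02 − 1.9 + 0.5 × 2.1 − 0.5 × 2.2 = 6.07
π = 6.07 / 1.5 = 4.05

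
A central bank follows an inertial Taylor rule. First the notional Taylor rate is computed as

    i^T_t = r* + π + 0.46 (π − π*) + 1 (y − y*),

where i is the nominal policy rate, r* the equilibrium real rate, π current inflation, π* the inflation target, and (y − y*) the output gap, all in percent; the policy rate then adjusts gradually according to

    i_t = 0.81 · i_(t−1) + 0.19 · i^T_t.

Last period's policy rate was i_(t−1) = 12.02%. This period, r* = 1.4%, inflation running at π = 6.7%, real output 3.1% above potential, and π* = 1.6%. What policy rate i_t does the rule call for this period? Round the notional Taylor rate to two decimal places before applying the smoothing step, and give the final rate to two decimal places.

Output 3.1% above potential → (y − y*) = 3.1.
i^T_t = 1.4 + 6.7 + 0.46 × (6.7 − 1.6) + 1 × 3.1
   = 1.4 + 6.7 + 2.346 + 3.1 = 13.55
i_t = 0.81 × 12.02 + 0.19 × 13.55 = 9.7362 + 2.5745 = 12.31

12.31%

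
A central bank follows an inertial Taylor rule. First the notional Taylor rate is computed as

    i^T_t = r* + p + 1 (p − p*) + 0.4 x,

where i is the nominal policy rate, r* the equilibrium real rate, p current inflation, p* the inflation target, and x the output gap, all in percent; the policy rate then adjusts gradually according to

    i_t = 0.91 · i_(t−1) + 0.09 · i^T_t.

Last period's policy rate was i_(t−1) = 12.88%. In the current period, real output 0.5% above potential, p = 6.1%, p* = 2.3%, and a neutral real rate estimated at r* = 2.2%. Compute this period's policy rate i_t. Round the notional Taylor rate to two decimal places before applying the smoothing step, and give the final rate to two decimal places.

12.83%

Output 0.5% above potential → x = 0.5.
i^T_t = 2.2 + 6.1 + 1 × (6.1 − 2.3) + 0.4 × 0.5
   = 2.2 + 6.1 + 3.8 + 0.2 = 12.30
i_t = 0.91 × 12.88 + 0.09 × 12.30 = 11.7208 + 1.107 = 12.83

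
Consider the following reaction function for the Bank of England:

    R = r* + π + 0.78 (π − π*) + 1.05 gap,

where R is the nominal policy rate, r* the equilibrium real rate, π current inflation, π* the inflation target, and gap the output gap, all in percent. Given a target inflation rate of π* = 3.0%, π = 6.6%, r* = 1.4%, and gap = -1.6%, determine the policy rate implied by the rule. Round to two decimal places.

9.13%

R = 1.4 + 6.6 + 0.78 × (6.6 − 3.0) + 1.05 × (-1.6)
   = 1.4 + 6.6 + 2.808 − 1.68 = 9.13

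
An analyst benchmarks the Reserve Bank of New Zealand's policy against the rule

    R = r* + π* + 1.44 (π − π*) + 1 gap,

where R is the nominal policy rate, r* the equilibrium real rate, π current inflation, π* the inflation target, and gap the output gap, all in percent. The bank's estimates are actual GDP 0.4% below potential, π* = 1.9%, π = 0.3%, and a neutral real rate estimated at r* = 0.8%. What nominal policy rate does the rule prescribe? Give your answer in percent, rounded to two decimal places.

Output 0.4% below potential → gap = -0.4.
R = 0.8 + 1.9 + 1.44 × (0.3 − 1.9) + 1 × (-0.4)
   = 0.8 + 1.9 − 2.304 − 0.4 = 0.00

0.00%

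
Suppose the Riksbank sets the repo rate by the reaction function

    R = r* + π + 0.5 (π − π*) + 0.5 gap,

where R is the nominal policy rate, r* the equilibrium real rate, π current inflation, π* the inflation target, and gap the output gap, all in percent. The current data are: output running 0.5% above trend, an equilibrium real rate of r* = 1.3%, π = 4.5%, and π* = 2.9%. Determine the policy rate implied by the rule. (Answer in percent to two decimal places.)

Output 0.5% above potential → gap = 0.5.
R = 1.3 + 4.5 + 0.5 × (4.5 − 2.9) + 0.5 × 0.5
   = 1.3 + 4.5 + 0.8 + 0.25 = 6.85

6.85%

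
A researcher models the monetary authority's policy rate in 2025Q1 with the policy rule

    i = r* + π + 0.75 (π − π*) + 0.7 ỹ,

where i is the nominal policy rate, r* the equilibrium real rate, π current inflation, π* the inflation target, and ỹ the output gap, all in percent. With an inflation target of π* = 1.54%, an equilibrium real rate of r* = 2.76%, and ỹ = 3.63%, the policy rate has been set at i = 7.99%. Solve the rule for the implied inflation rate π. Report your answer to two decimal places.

2.20%

Collecting π: i = r* + (1 + 0.75) π − 0.75 π* + 0.7 ỹ
1.75 π = 7.99 − 2.76 + 0.75 × 1.54 − 0.7 × 3.63 = 3.844
π = 3.844 / 1.75 = 2.20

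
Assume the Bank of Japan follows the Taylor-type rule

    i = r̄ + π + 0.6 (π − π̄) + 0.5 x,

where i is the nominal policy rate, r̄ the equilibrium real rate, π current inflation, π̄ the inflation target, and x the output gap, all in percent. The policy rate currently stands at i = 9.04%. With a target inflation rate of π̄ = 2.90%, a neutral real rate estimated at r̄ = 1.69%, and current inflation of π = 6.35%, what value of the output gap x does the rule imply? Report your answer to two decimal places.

0.5 x = 9.04 − 1.69 − 6.35 − 0.6 × (6.35 − 2.90) = -1.07
x = -1.07 / 0.5 = -2.14

-2.14%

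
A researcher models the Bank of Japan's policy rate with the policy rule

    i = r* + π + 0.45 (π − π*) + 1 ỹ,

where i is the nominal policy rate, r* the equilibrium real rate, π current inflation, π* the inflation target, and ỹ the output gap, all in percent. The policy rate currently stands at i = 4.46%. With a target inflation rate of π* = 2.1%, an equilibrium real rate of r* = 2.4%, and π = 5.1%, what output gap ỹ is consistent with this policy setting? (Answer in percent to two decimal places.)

-4.39%

1 ỹ = 4.46 − 2.4 − 5.1 − 0.45 × (5.1 − 2.1) = -4.39
ỹ = -4.39 / 1 = -4.39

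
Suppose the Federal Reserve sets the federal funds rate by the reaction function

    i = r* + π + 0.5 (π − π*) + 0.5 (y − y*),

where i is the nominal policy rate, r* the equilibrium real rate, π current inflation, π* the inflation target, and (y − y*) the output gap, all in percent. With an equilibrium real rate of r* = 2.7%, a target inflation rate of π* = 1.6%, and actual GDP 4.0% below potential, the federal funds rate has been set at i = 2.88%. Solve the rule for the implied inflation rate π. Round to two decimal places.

Output 4.0% below potential → (y − y*) = -4.0.
Collecting π: i = r* + (1 + 0.5) π − 0.5 π* + 0.5 (y − y*)
1.5 π = 2.88 − 2.7 + 0.5 × 1.6 − 0.5 × (-4.0) = 2.98
π = 2.98 / 1.5 = 1.99

1.99%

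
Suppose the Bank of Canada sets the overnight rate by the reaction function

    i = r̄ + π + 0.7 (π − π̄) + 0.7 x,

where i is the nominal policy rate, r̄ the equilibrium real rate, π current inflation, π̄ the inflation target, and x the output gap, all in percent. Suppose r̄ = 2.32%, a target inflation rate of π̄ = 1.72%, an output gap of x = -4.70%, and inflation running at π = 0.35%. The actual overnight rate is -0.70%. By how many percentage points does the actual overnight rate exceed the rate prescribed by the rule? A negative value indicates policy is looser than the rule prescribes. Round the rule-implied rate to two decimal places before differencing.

0.88 pp

i = 2.32 + 0.35 + 0.7 × (0.35 − 1.72) + 0.7 × (-4.70)
   = 2.32 + 0.35 − 0.959 − 3.29 = -1.58
Deviation = -0.70 − (-1.58) = 0.88 pp.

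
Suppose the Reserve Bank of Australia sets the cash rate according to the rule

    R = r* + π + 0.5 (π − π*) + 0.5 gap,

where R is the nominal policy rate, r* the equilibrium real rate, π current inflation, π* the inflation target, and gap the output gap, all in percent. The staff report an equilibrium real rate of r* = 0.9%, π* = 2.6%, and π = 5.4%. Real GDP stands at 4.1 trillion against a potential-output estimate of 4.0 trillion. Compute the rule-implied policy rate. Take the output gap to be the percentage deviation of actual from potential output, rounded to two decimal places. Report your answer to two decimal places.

Output gap = 100 × (4.1 − 4.0) / 4.0 = 2.50%.
R = 0.90 + 5.40 + 0.5 × (5.40 − 2.60) + 0.5 × 2.50
   = 0.90 + 5.4 + 1.4 + 1.25 = 8.95

8.95%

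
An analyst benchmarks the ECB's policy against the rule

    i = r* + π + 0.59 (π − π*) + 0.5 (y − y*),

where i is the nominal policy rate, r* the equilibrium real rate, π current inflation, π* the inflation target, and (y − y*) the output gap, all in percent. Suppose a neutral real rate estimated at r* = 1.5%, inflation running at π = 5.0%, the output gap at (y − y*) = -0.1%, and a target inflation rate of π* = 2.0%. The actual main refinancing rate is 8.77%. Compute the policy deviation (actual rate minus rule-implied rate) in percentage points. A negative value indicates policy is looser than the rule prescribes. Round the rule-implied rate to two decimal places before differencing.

i = 1.5 + 5.0 + 0.59 × (5.0 − 2.0) + 0.5 × (-0.1)
   = 1.5 + 5 + 1.77 − 0.05 = 8.22
Deviation = 8.77 − 8.22 = 0.55 pp.

0.55 pp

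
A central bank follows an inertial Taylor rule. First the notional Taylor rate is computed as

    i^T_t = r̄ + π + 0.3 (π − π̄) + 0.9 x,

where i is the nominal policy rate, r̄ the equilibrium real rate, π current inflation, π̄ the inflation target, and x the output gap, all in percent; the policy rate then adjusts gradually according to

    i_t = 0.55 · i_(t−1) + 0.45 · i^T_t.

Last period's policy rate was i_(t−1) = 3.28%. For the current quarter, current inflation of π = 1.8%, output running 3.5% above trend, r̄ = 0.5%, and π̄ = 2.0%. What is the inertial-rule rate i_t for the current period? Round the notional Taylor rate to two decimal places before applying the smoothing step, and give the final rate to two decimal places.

4.23%

Output 3.5% above potential → x = 3.5.
i^T_t = 0.5 + 1.8 + 0.3 × (1.8 − 2.0) + 0.9 × 3.5
   = 0.5 + 1.8 − 0.06 + 3.15 = 5.39
i_t = 0.55 × 3.28 + 0.45 × 5.39 = 1.804 + 2.4255 = 4.23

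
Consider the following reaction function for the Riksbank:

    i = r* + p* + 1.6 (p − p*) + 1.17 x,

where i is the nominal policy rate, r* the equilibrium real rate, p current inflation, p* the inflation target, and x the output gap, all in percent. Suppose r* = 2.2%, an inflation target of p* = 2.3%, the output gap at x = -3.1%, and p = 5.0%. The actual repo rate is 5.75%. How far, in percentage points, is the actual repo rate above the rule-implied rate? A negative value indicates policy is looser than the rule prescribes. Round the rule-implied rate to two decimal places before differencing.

0.56 pp

i = 2.2 + 2.3 + 1.6 × (5.0 − 2.3) + 1.17 × (-3.1)
   = 2.2 + 2.3 + 4.32 − 3.627 = 5.19
Deviation = 5.75 − 5.19 = 0.56 pp.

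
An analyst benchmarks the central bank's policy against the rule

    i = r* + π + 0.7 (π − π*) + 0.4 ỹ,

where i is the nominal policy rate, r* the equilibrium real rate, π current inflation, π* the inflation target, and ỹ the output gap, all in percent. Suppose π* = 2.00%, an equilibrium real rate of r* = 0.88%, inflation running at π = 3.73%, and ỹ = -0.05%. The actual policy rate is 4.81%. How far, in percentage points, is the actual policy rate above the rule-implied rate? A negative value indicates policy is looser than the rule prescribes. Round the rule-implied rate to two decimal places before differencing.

-0.99 pp

i = 0.88 + 3.73 + 0.7 × (3.73 − 2.00) + 0.4 × (-0.05)
   = 0.88 + 3.73 + 1.211 − 0.02 = 5.80
Deviation = 4.81 − 5.80 = -0.99 pp.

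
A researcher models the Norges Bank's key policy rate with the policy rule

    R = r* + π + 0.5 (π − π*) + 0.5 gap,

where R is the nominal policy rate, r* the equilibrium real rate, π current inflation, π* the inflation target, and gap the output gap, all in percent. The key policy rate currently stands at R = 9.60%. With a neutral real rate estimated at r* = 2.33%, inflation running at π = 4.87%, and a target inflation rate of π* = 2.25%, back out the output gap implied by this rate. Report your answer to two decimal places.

0.5 gap = 9.60 − 2.33 − 4.87 − 0.5 × (4.87 − 2.25) = 1.09
gap = 1.09 / 0.5 = 2.18

2.18%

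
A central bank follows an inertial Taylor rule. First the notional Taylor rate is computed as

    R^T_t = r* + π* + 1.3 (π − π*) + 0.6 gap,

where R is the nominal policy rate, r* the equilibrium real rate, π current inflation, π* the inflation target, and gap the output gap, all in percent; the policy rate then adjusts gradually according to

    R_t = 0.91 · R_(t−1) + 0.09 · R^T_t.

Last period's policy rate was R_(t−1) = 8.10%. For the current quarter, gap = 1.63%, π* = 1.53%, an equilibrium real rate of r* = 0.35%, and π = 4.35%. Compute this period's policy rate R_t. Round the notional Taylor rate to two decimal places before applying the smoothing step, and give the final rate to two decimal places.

R^T_t = 0.35 + 1.53 + 1.3 × (4.35 − 1.53) + 0.6 × 1.63
   = 0.35 + 1.53 + 3.666 + 0.978 = 6.52
R_t = 0.91 × 8.10 + 0.09 × 6.52 = 7.371 + 0.5868 = 7.96

7.96%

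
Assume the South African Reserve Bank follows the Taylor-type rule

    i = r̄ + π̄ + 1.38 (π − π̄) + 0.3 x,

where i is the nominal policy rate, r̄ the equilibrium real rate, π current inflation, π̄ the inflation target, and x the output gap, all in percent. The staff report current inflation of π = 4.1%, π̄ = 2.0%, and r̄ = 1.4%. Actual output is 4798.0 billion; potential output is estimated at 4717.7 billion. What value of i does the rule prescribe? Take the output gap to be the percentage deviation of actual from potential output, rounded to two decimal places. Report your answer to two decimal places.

Output gap = 100 × (4798.0 − 4717.7) / 4717.7 = 1.70%.
i = 1.40 + 2.00 + 1.38 × (4.10 − 2.00) + 0.3 × 1.70
   = 1.40 + 2 + 2.898 + 0.51 = 6.81

6.81%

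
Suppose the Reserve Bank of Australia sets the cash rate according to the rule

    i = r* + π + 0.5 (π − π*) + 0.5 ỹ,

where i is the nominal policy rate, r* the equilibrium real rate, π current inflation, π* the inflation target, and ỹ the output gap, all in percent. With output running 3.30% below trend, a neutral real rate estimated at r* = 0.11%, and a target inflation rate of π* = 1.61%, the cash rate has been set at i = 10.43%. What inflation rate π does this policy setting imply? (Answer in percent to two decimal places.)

Output 3.30% below potential → ỹ = -3.30.
Collecting π: i = r* + (1 + 0.5) π − 0.5 π* + 0.5 ỹ
1.5 π = 10.43 − 0.11 + 0.5 × 1.61 − 0.5 × (-3.30) = 12.775
π = 12.775 / 1.5 = 8.52

8.52%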